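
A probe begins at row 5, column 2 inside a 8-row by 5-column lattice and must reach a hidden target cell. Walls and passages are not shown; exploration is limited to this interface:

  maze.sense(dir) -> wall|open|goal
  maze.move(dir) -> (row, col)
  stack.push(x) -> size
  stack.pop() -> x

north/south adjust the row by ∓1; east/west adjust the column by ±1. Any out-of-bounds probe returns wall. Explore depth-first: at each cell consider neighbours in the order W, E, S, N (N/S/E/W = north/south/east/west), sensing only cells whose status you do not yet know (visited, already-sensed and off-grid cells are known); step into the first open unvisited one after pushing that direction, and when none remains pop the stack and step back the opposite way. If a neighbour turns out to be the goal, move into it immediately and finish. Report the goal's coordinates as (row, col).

>>> maze.sense dir→west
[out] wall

>>> maze.sense dir→east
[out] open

>>> stack.push x→east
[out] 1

>>> maze.move dir→east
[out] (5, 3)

>>> maze.sense dir→east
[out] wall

>>> maze.sense dir→south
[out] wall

>>> maze.sense dir→north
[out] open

>>> stack.push x→north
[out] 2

>>> maze.move dir→north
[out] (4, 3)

>>> maze.sense dir→west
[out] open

>>> stack.push x→west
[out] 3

>>> maze.move dir→west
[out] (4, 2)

>>> maze.sense dir→west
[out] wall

>>> maze.sense dir→north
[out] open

>>> stack.push x→north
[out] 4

>>> maze.move dir→north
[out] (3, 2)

>>> maze.sense dir→west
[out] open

>>> stack.push x→west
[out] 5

>>> maze.move dir→west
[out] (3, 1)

>>> maze.sense dir→west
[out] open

>>> stack.push x→west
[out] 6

>>> maze.move dir→west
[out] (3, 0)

>>> maze.sense dir→south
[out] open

>>> stack.push x→south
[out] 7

>>> maze.move dir→south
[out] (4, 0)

>>> maze.sense dir→south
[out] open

>>> stack.push x→south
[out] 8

>>> maze.move dir→south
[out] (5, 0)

>>> maze.sense dir→south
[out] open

>>> stack.push x→south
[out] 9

>>> maze.move dir→south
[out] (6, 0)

>>> maze.sense dir→east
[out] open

>>> stack.push x→east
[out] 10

>>> maze.move dir→east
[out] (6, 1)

>>> maze.sense dir→east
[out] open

>>> stack.push x→east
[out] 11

>>> maze.move dir→east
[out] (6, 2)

>>> maze.sense dir→south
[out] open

>>> stack.push x→south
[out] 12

>>> maze.move dir→south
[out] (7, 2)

>>> maze.sense dir→west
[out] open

>>> stack.push x→west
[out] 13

>>> maze.move dir→west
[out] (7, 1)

>>> maze.sense dir→west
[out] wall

>>> stack.pop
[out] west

>>> maze.move dir→east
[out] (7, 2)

>>> maze.sense dir→east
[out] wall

>>> stack.pop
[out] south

>>> maze.move dir→north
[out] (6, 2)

>>> stack.pop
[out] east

>>> maze.move dir→west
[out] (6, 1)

>>> stack.pop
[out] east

>>> maze.move dir→west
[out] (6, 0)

>>> stack.pop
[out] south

>>> maze.move dir→north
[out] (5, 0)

>>> stack.pop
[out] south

>>> maze.move dir→north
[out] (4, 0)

>>> stack.pop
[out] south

>>> maze.move dir→north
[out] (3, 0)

>>> maze.sense dir→north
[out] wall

>>> stack.pop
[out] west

>>> maze.move dir→east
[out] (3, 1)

>>> maze.sense dir→north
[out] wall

>>> stack.pop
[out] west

>>> maze.move dir→east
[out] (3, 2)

>>> maze.sense dir→east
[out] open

>>> stack.push x→east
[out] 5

>>> maze.move dir→east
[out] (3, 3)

>>> maze.sense dir→east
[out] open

>>> stack.push x→east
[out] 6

>>> maze.move dir→east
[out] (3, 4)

>>> maze.sense dir→south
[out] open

>>> stack.push x→south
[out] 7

>>> maze.move dir→south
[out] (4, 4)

>>> stack.pop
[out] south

>>> maze.move dir→north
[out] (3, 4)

>>> maze.sense dir→north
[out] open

>>> stack.push x→north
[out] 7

>>> maze.move dir→north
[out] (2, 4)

>>> maze.sense dir→west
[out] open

>>> stack.push x→west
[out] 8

>>> maze.move dir→west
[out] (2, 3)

>>> maze.sense dir→west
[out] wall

>>> maze.sense dir→north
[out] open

>>> stack.push x→north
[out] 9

>>> maze.move dir→north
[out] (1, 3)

>>> maze.sense dir→west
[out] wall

>>> maze.sense dir→east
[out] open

>>> stack.push x→east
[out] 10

>>> maze.move dir→east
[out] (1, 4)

>>> maze.sense dir→north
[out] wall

>>> stack.pop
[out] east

>>> maze.move dir→west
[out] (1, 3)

>>> maze.sense dir→north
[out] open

>>> stack.push x→north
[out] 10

>>> maze.move dir→north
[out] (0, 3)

>>> maze.sense dir→west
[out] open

>>> stack.push x→west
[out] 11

>>> maze.move dir→west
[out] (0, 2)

>>> maze.sense dir→west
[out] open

>>> stack.push x→west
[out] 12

>>> maze.move dir→west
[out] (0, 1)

>>> maze.sense dir→west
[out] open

>>> stack.push x→west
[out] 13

>>> maze.move dir→west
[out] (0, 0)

>>> maze.sense dir→south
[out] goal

>>> maze.move dir→south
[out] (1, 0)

Answer: (1, 0)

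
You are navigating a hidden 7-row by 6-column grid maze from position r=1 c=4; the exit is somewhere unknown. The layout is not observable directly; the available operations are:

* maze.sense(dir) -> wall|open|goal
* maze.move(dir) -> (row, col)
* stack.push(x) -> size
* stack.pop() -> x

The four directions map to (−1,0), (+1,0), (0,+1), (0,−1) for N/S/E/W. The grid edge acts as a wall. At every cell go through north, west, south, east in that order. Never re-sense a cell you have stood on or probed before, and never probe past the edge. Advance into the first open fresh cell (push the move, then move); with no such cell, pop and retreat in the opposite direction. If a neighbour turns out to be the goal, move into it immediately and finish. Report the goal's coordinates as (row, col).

==> sense(north)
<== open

==> push(north)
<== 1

==> move(north)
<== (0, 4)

==> sense(west)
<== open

==> push(west)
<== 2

==> move(west)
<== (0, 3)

==> sense(west)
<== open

==> push(west)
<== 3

==> move(west)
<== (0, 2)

==> sense(west)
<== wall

==> sense(south)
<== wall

==> pop()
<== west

==> move(east)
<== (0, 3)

==> sense(south)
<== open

==> push(south)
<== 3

==> move(south)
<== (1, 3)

==> sense(south)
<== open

==> push(south)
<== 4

==> move(south)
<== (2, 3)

==> sense(west)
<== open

==> push(west)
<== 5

==> move(west)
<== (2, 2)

==> sense(west)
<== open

==> push(west)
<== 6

==> move(west)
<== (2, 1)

==> sense(north)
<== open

==> push(north)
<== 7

==> move(north)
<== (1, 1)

==> sense(west)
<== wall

==> pop()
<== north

==> move(south)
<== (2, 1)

==> sense(west)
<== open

==> push(west)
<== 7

==> move(west)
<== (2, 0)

==> sense(south)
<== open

==> push(south)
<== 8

==> move(south)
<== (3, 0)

==> sense(south)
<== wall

==> sense(east)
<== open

==> push(east)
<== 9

==> move(east)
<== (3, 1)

==> sense(south)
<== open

==> push(south)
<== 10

==> move(south)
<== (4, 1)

==> sense(south)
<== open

==> push(south)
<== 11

==> move(south)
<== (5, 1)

==> sense(west)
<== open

==> push(west)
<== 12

==> move(west)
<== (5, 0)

==> sense(south)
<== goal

==> move(south)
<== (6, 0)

Answer: (6, 0)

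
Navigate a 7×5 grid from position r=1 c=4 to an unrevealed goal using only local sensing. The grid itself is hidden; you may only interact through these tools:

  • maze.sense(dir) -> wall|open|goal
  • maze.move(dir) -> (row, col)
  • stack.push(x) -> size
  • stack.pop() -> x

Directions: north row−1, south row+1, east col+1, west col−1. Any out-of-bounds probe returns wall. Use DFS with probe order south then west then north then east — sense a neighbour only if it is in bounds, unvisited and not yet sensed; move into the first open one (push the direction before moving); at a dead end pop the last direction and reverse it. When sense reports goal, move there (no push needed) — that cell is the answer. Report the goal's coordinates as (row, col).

-- maze.sense(dir='south') == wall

-- maze.sense(dir='west') == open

-- stack.push(x='west') == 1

-- maze.move(dir='west') == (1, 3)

-- maze.sense(dir='south') == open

-- stack.push(x='south') == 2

-- maze.move(dir='south') == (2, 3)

-- maze.sense(dir='south') == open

-- stack.push(x='south') == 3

-- maze.move(dir='south') == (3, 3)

-- maze.sense(dir='south') == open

-- stack.push(x='south') == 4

-- maze.move(dir='south') == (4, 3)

-- maze.sense(dir='south') == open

-- stack.push(x='south') == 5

-- maze.move(dir='south') == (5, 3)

-- maze.sense(dir='south') == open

-- stack.push(x='south') == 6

-- maze.move(dir='south') == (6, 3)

-- maze.sense(dir='west') == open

-- stack.push(x='west') == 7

-- maze.move(dir='west') == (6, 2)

-- maze.sense(dir='west') == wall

-- maze.sense(dir='north') == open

-- stack.push(x='north') == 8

-- maze.move(dir='north') == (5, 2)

-- maze.sense(dir='west') == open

-- stack.push(x='west') == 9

-- maze.move(dir='west') == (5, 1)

-- maze.sense(dir='west') == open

-- stack.push(x='west') == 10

-- maze.move(dir='west') == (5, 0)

-- maze.sense(dir='south') == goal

-- maze.move(dir='south') == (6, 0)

Answer: (6, 0)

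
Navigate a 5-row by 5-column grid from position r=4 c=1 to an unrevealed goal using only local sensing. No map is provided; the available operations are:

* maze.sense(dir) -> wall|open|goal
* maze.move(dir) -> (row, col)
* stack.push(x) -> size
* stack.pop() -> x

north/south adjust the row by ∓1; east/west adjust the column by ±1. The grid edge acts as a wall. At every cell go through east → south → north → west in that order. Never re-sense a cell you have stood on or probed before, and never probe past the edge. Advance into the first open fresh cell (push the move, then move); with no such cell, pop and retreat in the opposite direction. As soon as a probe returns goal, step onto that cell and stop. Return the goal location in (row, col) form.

> maze.sense dir→east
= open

> stack.push x→east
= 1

> maze.move dir→east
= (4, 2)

> maze.sense dir→east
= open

> stack.push x→east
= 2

> maze.move dir→east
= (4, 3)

> maze.sense dir→east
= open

> stack.push x→east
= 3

> maze.move dir→east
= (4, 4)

> maze.sense dir→north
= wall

> stack.pop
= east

> maze.move dir→west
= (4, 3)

> maze.sense dir→north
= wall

> stack.pop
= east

> maze.move dir→west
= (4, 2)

> maze.sense dir→north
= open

> stack.push x→north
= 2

> maze.move dir→north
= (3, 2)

> maze.sense dir→north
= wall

> maze.sense dir→west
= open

> stack.push x→west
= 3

> maze.move dir→west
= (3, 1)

> maze.sense dir→north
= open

> stack.push x→north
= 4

> maze.move dir→north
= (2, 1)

> maze.sense dir→north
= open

> stack.push x→north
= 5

> maze.move dir→north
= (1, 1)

> maze.sense dir→east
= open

> stack.push x→east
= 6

> maze.move dir→east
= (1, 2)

> maze.sense dir→east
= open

> stack.push x→east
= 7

> maze.move dir→east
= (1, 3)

> maze.sense dir→east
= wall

> maze.sense dir→south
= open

> stack.push x→south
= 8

> maze.move dir→south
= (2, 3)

> maze.sense dir→east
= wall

> stack.pop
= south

> maze.move dir→north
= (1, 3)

> maze.sense dir→north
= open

> stack.push x→north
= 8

> maze.move dir→north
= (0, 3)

> maze.sense dir→east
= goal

> maze.move dir→east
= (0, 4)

Answer: (0, 4)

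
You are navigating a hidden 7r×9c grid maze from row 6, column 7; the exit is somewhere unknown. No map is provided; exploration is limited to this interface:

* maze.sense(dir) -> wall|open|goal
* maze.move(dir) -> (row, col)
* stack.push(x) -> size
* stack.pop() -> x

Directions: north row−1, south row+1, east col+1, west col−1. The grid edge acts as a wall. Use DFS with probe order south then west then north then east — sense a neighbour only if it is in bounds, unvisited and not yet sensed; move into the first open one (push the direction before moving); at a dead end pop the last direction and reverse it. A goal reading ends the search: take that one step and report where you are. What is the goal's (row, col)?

$ maze.sense dir=west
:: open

$ stack.push x=west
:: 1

$ maze.move dir=west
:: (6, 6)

$ maze.sense dir=west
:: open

$ stack.push x=west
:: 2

$ maze.move dir=west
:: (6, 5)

$ maze.sense dir=west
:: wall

$ maze.sense dir=north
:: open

$ stack.push x=north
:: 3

$ maze.move dir=north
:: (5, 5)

$ maze.sense dir=west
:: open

$ stack.push x=west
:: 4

$ maze.move dir=west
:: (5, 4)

$ maze.sense dir=west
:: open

$ stack.push x=west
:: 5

$ maze.move dir=west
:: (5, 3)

$ maze.sense dir=south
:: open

$ stack.push x=south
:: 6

$ maze.move dir=south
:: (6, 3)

$ maze.sense dir=west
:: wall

$ stack.pop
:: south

$ maze.move dir=north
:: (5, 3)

$ maze.sense dir=west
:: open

$ stack.push x=west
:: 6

$ maze.move dir=west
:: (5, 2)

$ maze.sense dir=west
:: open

$ stack.push x=west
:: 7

$ maze.move dir=west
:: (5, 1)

$ maze.sense dir=south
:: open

$ stack.push x=south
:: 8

$ maze.move dir=south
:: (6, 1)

$ maze.sense dir=west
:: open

$ stack.push x=west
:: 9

$ maze.move dir=west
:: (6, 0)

$ maze.sense dir=north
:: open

$ stack.push x=north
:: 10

$ maze.move dir=north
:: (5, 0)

$ maze.sense dir=north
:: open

$ stack.push x=north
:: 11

$ maze.move dir=north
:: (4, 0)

$ maze.sense dir=north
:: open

$ stack.push x=north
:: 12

$ maze.move dir=north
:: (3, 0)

$ maze.sense dir=north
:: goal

$ maze.move dir=north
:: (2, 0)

Answer: (2, 0)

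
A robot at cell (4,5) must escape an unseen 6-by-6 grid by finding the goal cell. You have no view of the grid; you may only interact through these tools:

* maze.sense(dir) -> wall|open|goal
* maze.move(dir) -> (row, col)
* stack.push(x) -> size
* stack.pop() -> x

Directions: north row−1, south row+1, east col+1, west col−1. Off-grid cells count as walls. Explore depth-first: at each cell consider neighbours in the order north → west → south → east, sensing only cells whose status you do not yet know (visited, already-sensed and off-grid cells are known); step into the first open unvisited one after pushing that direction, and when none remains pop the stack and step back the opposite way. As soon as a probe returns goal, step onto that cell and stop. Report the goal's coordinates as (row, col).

Act: sense[north]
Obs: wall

Act: sense[west]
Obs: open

Act: push[west]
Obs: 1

Act: move[west]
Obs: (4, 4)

Act: sense[north]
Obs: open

Act: push[north]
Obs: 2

Act: move[north]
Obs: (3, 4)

Act: sense[north]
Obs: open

Act: push[north]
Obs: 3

Act: move[north]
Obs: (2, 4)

Act: sense[north]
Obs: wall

Act: sense[west]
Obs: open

Act: push[west]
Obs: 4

Act: move[west]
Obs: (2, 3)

Act: sense[north]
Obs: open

Act: push[north]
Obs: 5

Act: move[north]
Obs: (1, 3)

Act: sense[north]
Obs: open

Act: push[north]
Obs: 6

Act: move[north]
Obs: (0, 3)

Act: sense[west]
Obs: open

Act: push[west]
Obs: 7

Act: move[west]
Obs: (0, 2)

Act: sense[west]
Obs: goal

Act: move[west]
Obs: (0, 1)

Answer: (0, 1)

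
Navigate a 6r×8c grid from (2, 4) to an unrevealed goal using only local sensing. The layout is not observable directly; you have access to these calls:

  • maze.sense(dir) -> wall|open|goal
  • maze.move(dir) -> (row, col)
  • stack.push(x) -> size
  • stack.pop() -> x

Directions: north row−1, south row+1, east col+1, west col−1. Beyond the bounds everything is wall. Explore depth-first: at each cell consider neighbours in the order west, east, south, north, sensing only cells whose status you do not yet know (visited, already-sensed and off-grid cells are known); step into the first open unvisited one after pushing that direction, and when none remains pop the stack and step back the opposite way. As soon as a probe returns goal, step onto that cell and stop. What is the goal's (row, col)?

~$ sense dir→west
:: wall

~$ sense dir→east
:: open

~$ push x→east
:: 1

~$ move dir→east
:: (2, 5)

~$ sense dir→east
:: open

~$ push x→east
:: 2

~$ move dir→east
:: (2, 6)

~$ sense dir→east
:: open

~$ push x→east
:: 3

~$ move dir→east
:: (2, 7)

~$ sense dir→south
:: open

~$ push x→south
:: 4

~$ move dir→south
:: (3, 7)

~$ sense dir→west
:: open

~$ push x→west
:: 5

~$ move dir→west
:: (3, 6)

~$ sense dir→west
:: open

~$ push x→west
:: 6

~$ move dir→west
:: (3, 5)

~$ sense dir→west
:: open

~$ push x→west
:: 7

~$ move dir→west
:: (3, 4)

~$ sense dir→west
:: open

~$ push x→west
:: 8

~$ move dir→west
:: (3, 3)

~$ sense dir→west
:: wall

~$ sense dir→south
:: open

~$ push x→south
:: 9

~$ move dir→south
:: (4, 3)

~$ sense dir→west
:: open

~$ push x→west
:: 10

~$ move dir→west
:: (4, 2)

~$ sense dir→west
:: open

~$ push x→west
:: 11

~$ move dir→west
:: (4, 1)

~$ sense dir→west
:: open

~$ push x→west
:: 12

~$ move dir→west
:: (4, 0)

~$ sense dir→south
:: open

~$ push x→south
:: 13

~$ move dir→south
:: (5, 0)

~$ sense dir→east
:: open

~$ push x→east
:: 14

~$ move dir→east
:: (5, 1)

~$ sense dir→east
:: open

~$ push x→east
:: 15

~$ move dir→east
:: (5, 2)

~$ sense dir→east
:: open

~$ push x→east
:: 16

~$ move dir→east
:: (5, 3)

~$ sense dir→east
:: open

~$ push x→east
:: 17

~$ move dir→east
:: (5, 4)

~$ sense dir→east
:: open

~$ push x→east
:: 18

~$ move dir→east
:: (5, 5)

~$ sense dir→east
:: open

~$ push x→east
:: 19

~$ move dir→east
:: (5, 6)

~$ sense dir→east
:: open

~$ push x→east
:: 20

~$ move dir→east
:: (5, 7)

~$ sense dir→north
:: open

~$ push x→north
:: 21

~$ move dir→north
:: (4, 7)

~$ sense dir→west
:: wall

~$ pop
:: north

~$ move dir→south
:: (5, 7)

~$ pop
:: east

~$ move dir→west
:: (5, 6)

~$ pop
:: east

~$ move dir→west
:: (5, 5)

~$ sense dir→north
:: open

~$ push x→north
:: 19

~$ move dir→north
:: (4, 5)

~$ sense dir→west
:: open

~$ push x→west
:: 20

~$ move dir→west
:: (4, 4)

~$ pop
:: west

~$ move dir→east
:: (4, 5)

~$ pop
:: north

~$ move dir→south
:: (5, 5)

~$ pop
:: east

~$ move dir→west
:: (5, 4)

~$ pop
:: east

~$ move dir→west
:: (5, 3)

~$ pop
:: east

~$ move dir→west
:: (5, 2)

~$ pop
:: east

~$ move dir→west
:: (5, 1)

~$ pop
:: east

~$ move dir→west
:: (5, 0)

~$ pop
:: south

~$ move dir→north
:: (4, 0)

~$ sense dir→north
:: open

~$ push x→north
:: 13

~$ move dir→north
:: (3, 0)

~$ sense dir→east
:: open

~$ push x→east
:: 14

~$ move dir→east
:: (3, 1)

~$ sense dir→north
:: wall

~$ pop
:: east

~$ move dir→west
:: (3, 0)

~$ sense dir→north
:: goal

~$ move dir→north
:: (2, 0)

Answer: (2, 0)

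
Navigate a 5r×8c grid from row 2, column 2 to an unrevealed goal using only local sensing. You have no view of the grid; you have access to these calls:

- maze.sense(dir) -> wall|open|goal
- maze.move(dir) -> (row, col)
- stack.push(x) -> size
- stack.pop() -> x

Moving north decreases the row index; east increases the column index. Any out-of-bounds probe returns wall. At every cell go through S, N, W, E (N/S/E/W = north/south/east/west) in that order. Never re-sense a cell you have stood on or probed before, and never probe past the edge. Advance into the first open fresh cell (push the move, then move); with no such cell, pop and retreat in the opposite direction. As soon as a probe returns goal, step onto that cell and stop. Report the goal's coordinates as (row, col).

$ maze.sense south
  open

$ stack.push south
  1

$ maze.move south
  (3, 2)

$ maze.sense south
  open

$ stack.push south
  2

$ maze.move south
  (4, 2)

$ maze.sense west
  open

$ stack.push west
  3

$ maze.move west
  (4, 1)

$ maze.sense north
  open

$ stack.push north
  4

$ maze.move north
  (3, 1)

$ maze.sense north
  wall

$ maze.sense west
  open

$ stack.push west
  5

$ maze.move west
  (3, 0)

$ maze.sense south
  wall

$ maze.sense north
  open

$ stack.push north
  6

$ maze.move north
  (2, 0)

$ maze.sense north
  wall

$ stack.pop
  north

$ maze.move south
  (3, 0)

$ stack.pop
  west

$ maze.move east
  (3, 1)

$ stack.pop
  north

$ maze.move south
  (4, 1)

$ stack.pop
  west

$ maze.move east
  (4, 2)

$ maze.sense east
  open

$ stack.push east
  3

$ maze.move east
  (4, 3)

$ maze.sense north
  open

$ stack.push north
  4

$ maze.move north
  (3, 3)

$ maze.sense north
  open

$ stack.push north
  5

$ maze.move north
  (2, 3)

$ maze.sense north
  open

$ stack.push north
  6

$ maze.move north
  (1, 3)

$ maze.sense north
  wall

$ maze.sense west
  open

$ stack.push west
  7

$ maze.move west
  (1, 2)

$ maze.sense north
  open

$ stack.push north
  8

$ maze.move north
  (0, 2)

$ maze.sense west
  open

$ stack.push west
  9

$ maze.move west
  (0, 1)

$ maze.sense south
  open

$ stack.push south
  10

$ maze.move south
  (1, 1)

$ stack.pop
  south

$ maze.move north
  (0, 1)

$ maze.sense west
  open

$ stack.push west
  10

$ maze.move west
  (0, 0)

$ stack.pop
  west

$ maze.move east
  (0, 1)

$ stack.pop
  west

$ maze.move east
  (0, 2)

$ stack.pop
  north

$ maze.move south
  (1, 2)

$ stack.pop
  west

$ maze.move east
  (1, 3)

$ maze.sense east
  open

$ stack.push east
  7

$ maze.move east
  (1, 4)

$ maze.sense south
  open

$ stack.push south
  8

$ maze.move south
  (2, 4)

$ maze.sense south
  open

$ stack.push south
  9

$ maze.move south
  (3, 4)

$ maze.sense south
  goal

$ maze.move south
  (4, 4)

Answer: (4, 4)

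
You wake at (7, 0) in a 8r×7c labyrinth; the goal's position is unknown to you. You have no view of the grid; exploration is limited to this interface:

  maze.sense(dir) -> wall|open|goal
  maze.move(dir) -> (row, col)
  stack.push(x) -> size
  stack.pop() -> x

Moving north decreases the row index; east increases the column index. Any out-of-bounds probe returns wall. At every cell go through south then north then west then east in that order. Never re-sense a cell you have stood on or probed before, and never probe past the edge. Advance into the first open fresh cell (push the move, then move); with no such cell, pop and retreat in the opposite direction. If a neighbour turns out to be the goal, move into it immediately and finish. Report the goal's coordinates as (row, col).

>> maze.sense(dir=north)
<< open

>> stack.push(x=north)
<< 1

>> maze.move(dir=north)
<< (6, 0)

>> maze.sense(dir=north)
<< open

>> stack.push(x=north)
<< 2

>> maze.move(dir=north)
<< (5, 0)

>> maze.sense(dir=north)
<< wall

>> maze.sense(dir=east)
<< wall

>> stack.pop()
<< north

>> maze.move(dir=south)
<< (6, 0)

>> maze.sense(dir=east)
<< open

>> stack.push(x=east)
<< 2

>> maze.move(dir=east)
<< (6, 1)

>> maze.sense(dir=south)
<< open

>> stack.push(x=south)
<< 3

>> maze.move(dir=south)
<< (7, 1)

>> maze.sense(dir=east)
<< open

>> stack.push(x=east)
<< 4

>> maze.move(dir=east)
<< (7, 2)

>> maze.sense(dir=north)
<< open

>> stack.push(x=north)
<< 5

>> maze.move(dir=north)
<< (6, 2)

>> maze.sense(dir=north)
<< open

>> stack.push(x=north)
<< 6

>> maze.move(dir=north)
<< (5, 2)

>> maze.sense(dir=north)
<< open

>> stack.push(x=north)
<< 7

>> maze.move(dir=north)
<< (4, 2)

>> maze.sense(dir=north)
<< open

>> stack.push(x=north)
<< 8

>> maze.move(dir=north)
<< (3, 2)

>> maze.sense(dir=north)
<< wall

>> maze.sense(dir=west)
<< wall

>> maze.sense(dir=east)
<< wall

>> stack.pop()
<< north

>> maze.move(dir=south)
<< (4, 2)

>> maze.sense(dir=west)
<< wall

>> maze.sense(dir=east)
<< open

>> stack.push(x=east)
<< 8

>> maze.move(dir=east)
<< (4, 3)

>> maze.sense(dir=south)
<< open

>> stack.push(x=south)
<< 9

>> maze.move(dir=south)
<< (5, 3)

>> maze.sense(dir=south)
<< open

>> stack.push(x=south)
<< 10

>> maze.move(dir=south)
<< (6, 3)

>> maze.sense(dir=south)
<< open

>> stack.push(x=south)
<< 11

>> maze.move(dir=south)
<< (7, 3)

>> maze.sense(dir=east)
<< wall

>> stack.pop()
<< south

>> maze.move(dir=north)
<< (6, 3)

>> maze.sense(dir=east)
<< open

>> stack.push(x=east)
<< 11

>> maze.move(dir=east)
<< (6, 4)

>> maze.sense(dir=north)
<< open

>> stack.push(x=north)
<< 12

>> maze.move(dir=north)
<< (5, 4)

>> maze.sense(dir=north)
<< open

>> stack.push(x=north)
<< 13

>> maze.move(dir=north)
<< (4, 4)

>> maze.sense(dir=north)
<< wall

>> maze.sense(dir=east)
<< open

>> stack.push(x=east)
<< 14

>> maze.move(dir=east)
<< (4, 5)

>> maze.sense(dir=south)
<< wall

>> maze.sense(dir=north)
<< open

>> stack.push(x=north)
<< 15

>> maze.move(dir=north)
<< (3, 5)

>> maze.sense(dir=north)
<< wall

>> maze.sense(dir=east)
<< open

>> stack.push(x=east)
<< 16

>> maze.move(dir=east)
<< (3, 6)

>> maze.sense(dir=south)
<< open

>> stack.push(x=south)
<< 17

>> maze.move(dir=south)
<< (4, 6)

>> maze.sense(dir=south)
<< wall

>> stack.pop()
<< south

>> maze.move(dir=north)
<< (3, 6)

>> maze.sense(dir=north)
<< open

>> stack.push(x=north)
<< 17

>> maze.move(dir=north)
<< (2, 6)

>> maze.sense(dir=north)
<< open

>> stack.push(x=north)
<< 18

>> maze.move(dir=north)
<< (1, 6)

>> maze.sense(dir=north)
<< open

>> stack.push(x=north)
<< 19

>> maze.move(dir=north)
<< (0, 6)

>> maze.sense(dir=west)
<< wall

>> stack.pop()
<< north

>> maze.move(dir=south)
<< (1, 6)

>> maze.sense(dir=west)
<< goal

>> maze.move(dir=west)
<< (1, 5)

Answer: (1, 5)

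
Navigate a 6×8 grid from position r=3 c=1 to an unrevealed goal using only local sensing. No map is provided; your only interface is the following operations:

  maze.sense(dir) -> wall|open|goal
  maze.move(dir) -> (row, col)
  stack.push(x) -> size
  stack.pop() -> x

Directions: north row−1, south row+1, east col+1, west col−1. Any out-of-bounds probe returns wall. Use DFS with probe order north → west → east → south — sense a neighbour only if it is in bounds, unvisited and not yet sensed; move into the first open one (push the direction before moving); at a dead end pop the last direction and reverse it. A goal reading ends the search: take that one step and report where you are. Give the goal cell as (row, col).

// maze.sense(dir: north) => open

// stack.push(x: north) => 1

// maze.move(dir: north) => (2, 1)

// maze.sense(dir: north) => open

// stack.push(x: north) => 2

// maze.move(dir: north) => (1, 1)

// maze.sense(dir: north) => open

// stack.push(x: north) => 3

// maze.move(dir: north) => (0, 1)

// maze.sense(dir: west) => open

// stack.push(x: west) => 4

// maze.move(dir: west) => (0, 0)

// maze.sense(dir: south) => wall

// stack.pop() => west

// maze.move(dir: east) => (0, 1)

// maze.sense(dir: east) => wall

// stack.pop() => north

// maze.move(dir: south) => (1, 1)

// maze.sense(dir: east) => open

// stack.push(x: east) => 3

// maze.move(dir: east) => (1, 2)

// maze.sense(dir: east) => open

// stack.push(x: east) => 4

// maze.move(dir: east) => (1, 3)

// maze.sense(dir: north) => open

// stack.push(x: north) => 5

// maze.move(dir: north) => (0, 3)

// maze.sense(dir: east) => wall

// stack.pop() => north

// maze.move(dir: south) => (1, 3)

// maze.sense(dir: east) => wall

// maze.sense(dir: south) => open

// stack.push(x: south) => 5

// maze.move(dir: south) => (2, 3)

// maze.sense(dir: west) => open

// stack.push(x: west) => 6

// maze.move(dir: west) => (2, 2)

// maze.sense(dir: south) => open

// stack.push(x: south) => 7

// maze.move(dir: south) => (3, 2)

// maze.sense(dir: east) => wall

// maze.sense(dir: south) => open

// stack.push(x: south) => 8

// maze.move(dir: south) => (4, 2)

// maze.sense(dir: west) => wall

// maze.sense(dir: east) => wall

// maze.sense(dir: south) => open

// stack.push(x: south) => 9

// maze.move(dir: south) => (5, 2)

// maze.sense(dir: west) => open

// stack.push(x: west) => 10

// maze.move(dir: west) => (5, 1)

// maze.sense(dir: west) => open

// stack.push(x: west) => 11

// maze.move(dir: west) => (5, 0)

// maze.sense(dir: north) => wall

// stack.pop() => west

// maze.move(dir: east) => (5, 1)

// stack.pop() => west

// maze.move(dir: east) => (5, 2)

// maze.sense(dir: east) => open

// stack.push(x: east) => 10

// maze.move(dir: east) => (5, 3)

// maze.sense(dir: east) => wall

// stack.pop() => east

// maze.move(dir: west) => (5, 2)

// stack.pop() => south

// maze.move(dir: north) => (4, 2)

// stack.pop() => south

// maze.move(dir: north) => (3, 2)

// stack.pop() => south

// maze.move(dir: north) => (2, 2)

// stack.pop() => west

// maze.move(dir: east) => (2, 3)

// maze.sense(dir: east) => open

// stack.push(x: east) => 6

// maze.move(dir: east) => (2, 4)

// maze.sense(dir: east) => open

// stack.push(x: east) => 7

// maze.move(dir: east) => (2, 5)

// maze.sense(dir: north) => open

// stack.push(x: north) => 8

// maze.move(dir: north) => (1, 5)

// maze.sense(dir: north) => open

// stack.push(x: north) => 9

// maze.move(dir: north) => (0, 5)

// maze.sense(dir: east) => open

// stack.push(x: east) => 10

// maze.move(dir: east) => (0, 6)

// maze.sense(dir: east) => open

// stack.push(x: east) => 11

// maze.move(dir: east) => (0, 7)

// maze.sense(dir: south) => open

// stack.push(x: south) => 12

// maze.move(dir: south) => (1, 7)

// maze.sense(dir: west) => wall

// maze.sense(dir: south) => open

// stack.push(x: south) => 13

// maze.move(dir: south) => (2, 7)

// maze.sense(dir: west) => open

// stack.push(x: west) => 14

// maze.move(dir: west) => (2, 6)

// maze.sense(dir: south) => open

// stack.push(x: south) => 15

// maze.move(dir: south) => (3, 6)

// maze.sense(dir: west) => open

// stack.push(x: west) => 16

// maze.move(dir: west) => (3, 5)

// maze.sense(dir: west) => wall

// maze.sense(dir: south) => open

// stack.push(x: south) => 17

// maze.move(dir: south) => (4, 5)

// maze.sense(dir: west) => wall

// maze.sense(dir: east) => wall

// maze.sense(dir: south) => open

// stack.push(x: south) => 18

// maze.move(dir: south) => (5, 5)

// maze.sense(dir: east) => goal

// maze.move(dir: east) => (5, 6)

Answer: (5, 6)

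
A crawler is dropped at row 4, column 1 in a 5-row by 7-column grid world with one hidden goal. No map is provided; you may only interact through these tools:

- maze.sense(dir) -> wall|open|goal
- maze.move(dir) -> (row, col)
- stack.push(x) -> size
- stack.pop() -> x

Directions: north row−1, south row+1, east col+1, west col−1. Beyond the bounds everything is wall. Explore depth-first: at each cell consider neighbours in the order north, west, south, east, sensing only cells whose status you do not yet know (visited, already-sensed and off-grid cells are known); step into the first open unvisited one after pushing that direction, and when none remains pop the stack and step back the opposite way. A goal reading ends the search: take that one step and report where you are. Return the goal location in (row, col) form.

Step: maze.sense[dir: north]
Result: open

Step: stack.push[x: north]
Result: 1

Step: maze.move[dir: north]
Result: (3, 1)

Step: maze.sense[dir: north]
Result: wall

Step: maze.sense[dir: west]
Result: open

Step: stack.push[x: west]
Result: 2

Step: maze.move[dir: west]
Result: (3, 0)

Step: maze.sense[dir: north]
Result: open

Step: stack.push[x: north]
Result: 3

Step: maze.move[dir: north]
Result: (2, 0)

Step: maze.sense[dir: north]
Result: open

Step: stack.push[x: north]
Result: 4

Step: maze.move[dir: north]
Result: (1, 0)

Step: maze.sense[dir: north]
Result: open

Step: stack.push[x: north]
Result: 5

Step: maze.move[dir: north]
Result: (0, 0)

Step: maze.sense[dir: east]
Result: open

Step: stack.push[x: east]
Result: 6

Step: maze.move[dir: east]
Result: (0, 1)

Step: maze.sense[dir: south]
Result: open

Step: stack.push[x: south]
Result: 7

Step: maze.move[dir: south]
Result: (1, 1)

Step: maze.sense[dir: east]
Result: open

Step: stack.push[x: east]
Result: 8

Step: maze.move[dir: east]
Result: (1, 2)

Step: maze.sense[dir: north]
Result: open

Step: stack.push[x: north]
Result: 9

Step: maze.move[dir: north]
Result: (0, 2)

Step: maze.sense[dir: east]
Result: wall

Step: stack.pop[]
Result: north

Step: maze.move[dir: south]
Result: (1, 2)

Step: maze.sense[dir: south]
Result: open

Step: stack.push[x: south]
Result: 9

Step: maze.move[dir: south]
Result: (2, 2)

Step: maze.sense[dir: south]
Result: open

Step: stack.push[x: south]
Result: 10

Step: maze.move[dir: south]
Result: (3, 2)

Step: maze.sense[dir: south]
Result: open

Step: stack.push[x: south]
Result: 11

Step: maze.move[dir: south]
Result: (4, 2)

Step: maze.sense[dir: east]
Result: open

Step: stack.push[x: east]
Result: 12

Step: maze.move[dir: east]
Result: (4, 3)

Step: maze.sense[dir: north]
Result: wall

Step: maze.sense[dir: east]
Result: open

Step: stack.push[x: east]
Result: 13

Step: maze.move[dir: east]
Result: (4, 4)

Step: maze.sense[dir: north]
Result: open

Step: stack.push[x: north]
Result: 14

Step: maze.move[dir: north]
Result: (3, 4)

Step: maze.sense[dir: north]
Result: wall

Step: maze.sense[dir: east]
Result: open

Step: stack.push[x: east]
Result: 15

Step: maze.move[dir: east]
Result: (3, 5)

Step: maze.sense[dir: north]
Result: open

Step: stack.push[x: north]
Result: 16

Step: maze.move[dir: north]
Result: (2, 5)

Step: maze.sense[dir: north]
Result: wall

Step: maze.sense[dir: east]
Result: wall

Step: stack.pop[]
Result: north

Step: maze.move[dir: south]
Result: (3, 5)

Step: maze.sense[dir: south]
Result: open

Step: stack.push[x: south]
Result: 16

Step: maze.move[dir: south]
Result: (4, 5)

Step: maze.sense[dir: east]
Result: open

Step: stack.push[x: east]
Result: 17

Step: maze.move[dir: east]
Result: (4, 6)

Step: maze.sense[dir: north]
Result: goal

Step: maze.move[dir: north]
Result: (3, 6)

Answer: (3, 6)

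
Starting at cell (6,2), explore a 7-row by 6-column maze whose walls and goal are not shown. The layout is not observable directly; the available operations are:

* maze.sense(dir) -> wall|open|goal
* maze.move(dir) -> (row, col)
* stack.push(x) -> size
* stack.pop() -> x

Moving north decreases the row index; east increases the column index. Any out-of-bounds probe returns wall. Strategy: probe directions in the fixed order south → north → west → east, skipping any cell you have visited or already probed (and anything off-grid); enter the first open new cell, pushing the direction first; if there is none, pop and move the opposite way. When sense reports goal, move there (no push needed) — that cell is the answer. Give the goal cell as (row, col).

-> sense(north)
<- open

-> push(north)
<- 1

-> move(north)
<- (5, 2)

-> sense(north)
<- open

-> push(north)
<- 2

-> move(north)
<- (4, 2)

-> sense(north)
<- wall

-> sense(west)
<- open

-> push(west)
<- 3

-> move(west)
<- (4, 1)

-> sense(south)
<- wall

-> sense(north)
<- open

-> push(north)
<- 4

-> move(north)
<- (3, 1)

-> sense(north)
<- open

-> push(north)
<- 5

-> move(north)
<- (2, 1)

-> sense(north)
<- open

-> push(north)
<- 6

-> move(north)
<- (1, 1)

-> sense(north)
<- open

-> push(north)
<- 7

-> move(north)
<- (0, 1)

-> sense(west)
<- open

-> push(west)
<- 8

-> move(west)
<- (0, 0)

-> sense(south)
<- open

-> push(south)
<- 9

-> move(south)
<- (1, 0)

-> sense(south)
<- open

-> push(south)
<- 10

-> move(south)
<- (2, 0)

-> sense(south)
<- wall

-> pop()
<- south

-> move(north)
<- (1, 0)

-> pop()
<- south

-> move(north)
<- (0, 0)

-> pop()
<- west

-> move(east)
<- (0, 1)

-> sense(east)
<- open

-> push(east)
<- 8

-> move(east)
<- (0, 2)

-> sense(south)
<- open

-> push(south)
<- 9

-> move(south)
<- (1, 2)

-> sense(south)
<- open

-> push(south)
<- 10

-> move(south)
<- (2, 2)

-> sense(east)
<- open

-> push(east)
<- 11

-> move(east)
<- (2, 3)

-> sense(south)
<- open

-> push(south)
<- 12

-> move(south)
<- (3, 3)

-> sense(south)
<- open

-> push(south)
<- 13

-> move(south)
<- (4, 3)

-> sense(south)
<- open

-> push(south)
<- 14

-> move(south)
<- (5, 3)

-> sense(south)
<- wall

-> sense(east)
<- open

-> push(east)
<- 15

-> move(east)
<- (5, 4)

-> sense(south)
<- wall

-> sense(north)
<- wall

-> sense(east)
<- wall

-> pop()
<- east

-> move(west)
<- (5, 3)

-> pop()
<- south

-> move(north)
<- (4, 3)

-> pop()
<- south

-> move(north)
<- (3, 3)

-> sense(east)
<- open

-> push(east)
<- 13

-> move(east)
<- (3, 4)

-> sense(north)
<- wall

-> sense(east)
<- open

-> push(east)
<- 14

-> move(east)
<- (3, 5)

-> sense(south)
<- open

-> push(south)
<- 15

-> move(south)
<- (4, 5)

-> pop()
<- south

-> move(north)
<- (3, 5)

-> sense(north)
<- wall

-> pop()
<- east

-> move(west)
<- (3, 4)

-> pop()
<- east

-> move(west)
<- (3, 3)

-> pop()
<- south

-> move(north)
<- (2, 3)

-> sense(north)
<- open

-> push(north)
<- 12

-> move(north)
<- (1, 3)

-> sense(north)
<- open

-> push(north)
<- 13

-> move(north)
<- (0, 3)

-> sense(east)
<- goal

-> move(east)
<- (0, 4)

Answer: (0, 4)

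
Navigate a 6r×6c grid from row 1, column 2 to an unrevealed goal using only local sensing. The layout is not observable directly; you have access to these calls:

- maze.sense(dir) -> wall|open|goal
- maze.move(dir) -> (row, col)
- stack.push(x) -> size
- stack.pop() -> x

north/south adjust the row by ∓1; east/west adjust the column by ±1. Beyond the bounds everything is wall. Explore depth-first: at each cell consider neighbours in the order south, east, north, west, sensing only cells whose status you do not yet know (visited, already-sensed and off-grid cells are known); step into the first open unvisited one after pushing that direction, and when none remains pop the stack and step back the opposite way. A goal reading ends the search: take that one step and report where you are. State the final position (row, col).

Act: maze.sense[dir→south]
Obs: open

Act: stack.push[x→south]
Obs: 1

Act: maze.move[dir→south]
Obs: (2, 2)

Act: maze.sense[dir→south]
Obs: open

Act: stack.push[x→south]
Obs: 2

Act: maze.move[dir→south]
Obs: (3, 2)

Act: maze.sense[dir→south]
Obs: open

Act: stack.push[x→south]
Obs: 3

Act: maze.move[dir→south]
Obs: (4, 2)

Act: maze.sense[dir→south]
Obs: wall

Act: maze.sense[dir→east]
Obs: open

Act: stack.push[x→east]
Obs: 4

Act: maze.move[dir→east]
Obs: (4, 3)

Act: maze.sense[dir→south]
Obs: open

Act: stack.push[x→south]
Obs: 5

Act: maze.move[dir→south]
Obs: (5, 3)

Act: maze.sense[dir→east]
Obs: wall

Act: stack.pop[]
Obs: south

Act: maze.move[dir→north]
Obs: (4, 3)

Act: maze.sense[dir→east]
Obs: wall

Act: maze.sense[dir→north]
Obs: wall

Act: stack.pop[]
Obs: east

Act: maze.move[dir→west]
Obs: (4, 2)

Act: maze.sense[dir→west]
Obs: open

Act: stack.push[x→west]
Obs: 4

Act: maze.move[dir→west]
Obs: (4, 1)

Act: maze.sense[dir→south]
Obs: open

Act: stack.push[x→south]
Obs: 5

Act: maze.move[dir→south]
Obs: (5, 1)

Act: maze.sense[dir→west]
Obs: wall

Act: stack.pop[]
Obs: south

Act: maze.move[dir→north]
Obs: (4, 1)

Act: maze.sense[dir→north]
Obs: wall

Act: maze.sense[dir→west]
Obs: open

Act: stack.push[x→west]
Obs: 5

Act: maze.move[dir→west]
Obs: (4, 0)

Act: maze.sense[dir→north]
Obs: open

Act: stack.push[x→north]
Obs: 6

Act: maze.move[dir→north]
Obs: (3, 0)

Act: maze.sense[dir→north]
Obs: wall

Act: stack.pop[]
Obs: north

Act: maze.move[dir→south]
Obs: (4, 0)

Act: stack.pop[]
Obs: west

Act: maze.move[dir→east]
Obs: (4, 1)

Act: stack.pop[]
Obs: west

Act: maze.move[dir→east]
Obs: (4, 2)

Act: stack.pop[]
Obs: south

Act: maze.move[dir→north]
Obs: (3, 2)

Act: stack.pop[]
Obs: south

Act: maze.move[dir→north]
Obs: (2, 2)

Act: maze.sense[dir→east]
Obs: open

Act: stack.push[x→east]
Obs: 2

Act: maze.move[dir→east]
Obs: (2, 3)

Act: maze.sense[dir→east]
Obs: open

Act: stack.push[x→east]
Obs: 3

Act: maze.move[dir→east]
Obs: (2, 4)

Act: maze.sense[dir→south]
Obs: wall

Act: maze.sense[dir→east]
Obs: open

Act: stack.push[x→east]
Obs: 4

Act: maze.move[dir→east]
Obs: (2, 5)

Act: maze.sense[dir→south]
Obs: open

Act: stack.push[x→south]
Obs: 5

Act: maze.move[dir→south]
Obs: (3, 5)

Act: maze.sense[dir→south]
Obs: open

Act: stack.push[x→south]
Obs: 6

Act: maze.move[dir→south]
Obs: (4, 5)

Act: maze.sense[dir→south]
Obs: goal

Act: maze.move[dir→south]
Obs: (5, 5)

Answer: (5, 5)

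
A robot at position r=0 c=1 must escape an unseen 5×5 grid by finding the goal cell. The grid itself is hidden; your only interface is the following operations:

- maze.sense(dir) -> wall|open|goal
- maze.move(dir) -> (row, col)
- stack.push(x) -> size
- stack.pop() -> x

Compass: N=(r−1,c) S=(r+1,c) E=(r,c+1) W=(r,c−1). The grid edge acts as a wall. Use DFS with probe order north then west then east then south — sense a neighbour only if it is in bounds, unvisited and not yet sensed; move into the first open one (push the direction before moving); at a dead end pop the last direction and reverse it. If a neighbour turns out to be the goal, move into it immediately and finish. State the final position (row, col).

Action: maze.sense[dir→west]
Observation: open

Action: stack.push[x→west]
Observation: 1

Action: maze.move[dir→west]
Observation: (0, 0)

Action: maze.sense[dir→south]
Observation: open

Action: stack.push[x→south]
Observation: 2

Action: maze.move[dir→south]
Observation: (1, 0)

Action: maze.sense[dir→east]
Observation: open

Action: stack.push[x→east]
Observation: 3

Action: maze.move[dir→east]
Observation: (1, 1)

Action: maze.sense[dir→east]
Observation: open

Action: stack.push[x→east]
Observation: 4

Action: maze.move[dir→east]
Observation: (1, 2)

Action: maze.sense[dir→north]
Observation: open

Action: stack.push[x→north]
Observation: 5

Action: maze.move[dir→north]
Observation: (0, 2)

Action: maze.sense[dir→east]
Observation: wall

Action: stack.pop[]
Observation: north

Action: maze.move[dir→south]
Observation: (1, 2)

Action: maze.sense[dir→east]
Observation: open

Action: stack.push[x→east]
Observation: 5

Action: maze.move[dir→east]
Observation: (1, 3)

Action: maze.sense[dir→east]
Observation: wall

Action: maze.sense[dir→south]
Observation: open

Action: stack.push[x→south]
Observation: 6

Action: maze.move[dir→south]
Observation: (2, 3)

Action: maze.sense[dir→west]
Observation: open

Action: stack.push[x→west]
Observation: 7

Action: maze.move[dir→west]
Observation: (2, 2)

Action: maze.sense[dir→west]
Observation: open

Action: stack.push[x→west]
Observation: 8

Action: maze.move[dir→west]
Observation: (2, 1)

Action: maze.sense[dir→west]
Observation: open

Action: stack.push[x→west]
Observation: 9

Action: maze.move[dir→west]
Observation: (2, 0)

Action: maze.sense[dir→south]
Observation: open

Action: stack.push[x→south]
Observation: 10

Action: maze.move[dir→south]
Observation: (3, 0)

Action: maze.sense[dir→east]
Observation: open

Action: stack.push[x→east]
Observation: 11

Action: maze.move[dir→east]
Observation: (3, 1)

Action: maze.sense[dir→east]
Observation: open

Action: stack.push[x→east]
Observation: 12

Action: maze.move[dir→east]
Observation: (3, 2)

Action: maze.sense[dir→east]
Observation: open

Action: stack.push[x→east]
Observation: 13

Action: maze.move[dir→east]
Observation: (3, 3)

Action: maze.sense[dir→east]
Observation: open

Action: stack.push[x→east]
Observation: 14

Action: maze.move[dir→east]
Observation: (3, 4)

Action: maze.sense[dir→north]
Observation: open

Action: stack.push[x→north]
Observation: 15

Action: maze.move[dir→north]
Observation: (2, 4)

Action: stack.pop[]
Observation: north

Action: maze.move[dir→south]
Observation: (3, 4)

Action: maze.sense[dir→south]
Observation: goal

Action: maze.move[dir→south]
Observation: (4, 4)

Answer: (4, 4)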